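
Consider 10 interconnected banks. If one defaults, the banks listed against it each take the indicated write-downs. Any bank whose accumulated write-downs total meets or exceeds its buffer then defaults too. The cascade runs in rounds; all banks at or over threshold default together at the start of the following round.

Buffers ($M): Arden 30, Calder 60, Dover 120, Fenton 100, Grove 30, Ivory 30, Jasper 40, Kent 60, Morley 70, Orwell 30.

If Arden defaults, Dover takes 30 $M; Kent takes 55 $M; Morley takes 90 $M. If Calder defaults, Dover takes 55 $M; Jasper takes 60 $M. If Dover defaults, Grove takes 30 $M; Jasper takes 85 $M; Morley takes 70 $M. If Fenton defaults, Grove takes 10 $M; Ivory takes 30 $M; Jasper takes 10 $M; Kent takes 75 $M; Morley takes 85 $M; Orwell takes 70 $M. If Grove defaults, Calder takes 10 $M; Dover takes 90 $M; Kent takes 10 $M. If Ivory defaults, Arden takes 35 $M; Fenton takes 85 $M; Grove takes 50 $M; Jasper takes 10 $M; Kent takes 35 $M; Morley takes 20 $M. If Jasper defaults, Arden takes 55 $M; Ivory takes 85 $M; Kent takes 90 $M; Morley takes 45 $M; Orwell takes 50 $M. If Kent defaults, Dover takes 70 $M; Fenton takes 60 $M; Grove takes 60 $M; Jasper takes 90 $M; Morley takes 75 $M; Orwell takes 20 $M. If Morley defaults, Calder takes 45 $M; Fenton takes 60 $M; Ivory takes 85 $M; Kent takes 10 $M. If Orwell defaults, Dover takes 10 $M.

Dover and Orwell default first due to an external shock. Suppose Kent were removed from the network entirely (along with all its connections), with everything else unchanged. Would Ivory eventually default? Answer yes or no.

yes

With Kent removed:
Round 1 — Dover, Orwell default (initial).
  Grove: +30 → 30 ≥ 30
  Jasper: +85 → 85 ≥ 40
  Morley: +70 → 70 ≥ 70
Round 2 — Grove, Jasper, Morley default.
  Arden: +55 → 55 ≥ 30
  Calder: +10+45 → 55 < 60
  Fenton: +60 → 60 < 100
  Ivory: +85+85 → 170 ≥ 30
Round 3 — Arden, Ivory default.
  Fenton: +85 → 145 ≥ 100
Round 4 — Fenton defaults.
No further defaults.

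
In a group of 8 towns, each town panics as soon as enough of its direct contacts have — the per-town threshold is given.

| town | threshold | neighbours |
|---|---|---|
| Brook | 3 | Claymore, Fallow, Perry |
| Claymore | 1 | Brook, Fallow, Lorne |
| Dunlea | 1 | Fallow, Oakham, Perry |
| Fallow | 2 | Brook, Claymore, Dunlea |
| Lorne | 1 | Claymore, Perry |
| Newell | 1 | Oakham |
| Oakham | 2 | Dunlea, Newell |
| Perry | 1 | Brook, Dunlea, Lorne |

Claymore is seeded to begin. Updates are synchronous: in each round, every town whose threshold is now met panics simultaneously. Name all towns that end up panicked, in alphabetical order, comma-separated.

Round 1 — Claymore panics (initial).
Round 2 — checking thresholds:
  Brook: 1 of 3 neighbours < 3, not yet.
  Fallow: 1 of 3 neighbours < 2, not yet.
  Lorne: 1 of 2 neighbours ≥ 1, panics.
Round 3 — checking thresholds:
  Brook: 1 of 3 neighbours < 3, not yet.
  Fallow: 1 of 3 neighbours < 2, not yet.
  Perry: 1 of 3 neighbours ≥ 1, panics.
Round 4 — checking thresholds:
  Brook: 2 of 3 neighbours < 3, not yet.
  Dunlea: 1 of 3 neighbours ≥ 1, panics.
  Fallow: 1 of 3 neighbours < 2, not yet.
Round 5 — checking thresholds:
  Brook: 2 of 3 neighbours < 3, not yet.
  Fallow: 2 of 3 neighbours ≥ 2, panics.
  Oakham: 1 of 2 neighbours < 2, not yet.
Round 6 — checking thresholds:
  Brook: 3 of 3 neighbours ≥ 3, panics.
  Oakham: 1 of 2 neighbours < 2, not yet.
Round 7 — no new panics; cascade stops.

Brook, Claymore, Dunlea, Fallow, Lorne, Perry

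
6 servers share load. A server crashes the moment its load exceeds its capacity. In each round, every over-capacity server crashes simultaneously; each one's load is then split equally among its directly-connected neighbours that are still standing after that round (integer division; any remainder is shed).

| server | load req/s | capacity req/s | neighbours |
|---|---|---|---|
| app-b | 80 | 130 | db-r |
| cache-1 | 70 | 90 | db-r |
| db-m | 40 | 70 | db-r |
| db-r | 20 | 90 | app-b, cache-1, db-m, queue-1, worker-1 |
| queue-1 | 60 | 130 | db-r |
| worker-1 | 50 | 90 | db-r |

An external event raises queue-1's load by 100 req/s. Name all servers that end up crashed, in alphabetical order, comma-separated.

Round 1 — queue-1 at 160 > 130. queue-1 crashes.
  queue-1 sheds 160 req/s to db-r: 160 each.
    db-r: 20+160 = 180 > 90
Round 2 — db-r crashes.
  db-r sheds 180 req/s to app-b, cache-1, db-m, worker-1: 45 each.
    app-b: 80+45 = 125 ≤ 130
    cache-1: 70+45 = 115 > 90
    db-m: 40+45 = 85 > 70
    worker-1: 50+45 = 95 > 90
Round 3 — cache-1, db-m, worker-1 crash.
  cache-1 sheds 115 req/s: no online neighbours, lost.
  db-m sheds 85 req/s: no online neighbours, lost.
  worker-1 sheds 95 req/s: no online neighbours, lost.
No further crashes.

cache-1, db-m, db-r, queue-1, worker-1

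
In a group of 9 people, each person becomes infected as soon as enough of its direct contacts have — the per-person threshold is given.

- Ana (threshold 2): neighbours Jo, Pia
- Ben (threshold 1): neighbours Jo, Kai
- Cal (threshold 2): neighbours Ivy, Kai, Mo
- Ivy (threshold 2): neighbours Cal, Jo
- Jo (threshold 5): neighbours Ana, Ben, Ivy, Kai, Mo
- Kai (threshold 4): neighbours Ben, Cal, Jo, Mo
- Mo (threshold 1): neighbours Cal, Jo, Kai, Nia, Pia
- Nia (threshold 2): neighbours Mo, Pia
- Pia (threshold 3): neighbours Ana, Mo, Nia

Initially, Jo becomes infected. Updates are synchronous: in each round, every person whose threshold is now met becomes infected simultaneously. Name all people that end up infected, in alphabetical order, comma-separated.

Round 1 — Jo becomes infected (initial).
Round 2 — checking thresholds:
  Ana: 1 of 2 neighbours < 2, not yet.
  Ben: 1 of 2 neighbours ≥ 1, becomes infected.
  Ivy: 1 of 2 neighbours < 2, not yet.
  Kai: 1 of 4 neighbours < 4, not yet.
  Mo: 1 of 5 neighbours ≥ 1, becomes infected.
Round 3 — no new infections; cascade stops.

Ben, Jo, Mo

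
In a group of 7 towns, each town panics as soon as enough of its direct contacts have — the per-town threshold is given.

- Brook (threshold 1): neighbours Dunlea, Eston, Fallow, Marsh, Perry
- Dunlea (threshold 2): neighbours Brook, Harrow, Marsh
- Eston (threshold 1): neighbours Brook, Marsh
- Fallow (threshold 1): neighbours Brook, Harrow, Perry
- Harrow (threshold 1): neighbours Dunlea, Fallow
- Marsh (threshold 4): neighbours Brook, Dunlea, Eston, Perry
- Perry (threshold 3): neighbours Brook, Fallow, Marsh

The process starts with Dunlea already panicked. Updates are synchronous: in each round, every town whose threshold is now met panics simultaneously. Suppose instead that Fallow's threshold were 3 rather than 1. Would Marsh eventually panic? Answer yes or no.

no

With Fallow's threshold at 3:
Round 1 — Dunlea panics (initial).
Round 2 — checking thresholds:
  Brook: 1 of 5 neighbours ≥ 1, panics.
  Harrow: 1 of 2 neighbours ≥ 1, panics.
  Marsh: 1 of 4 neighbours < 4, not yet.
Round 3 — checking thresholds:
  Eston: 1 of 2 neighbours ≥ 1, panics.
  Fallow: 2 of 3 neighbours < 3, not yet.
  Marsh: 2 of 4 neighbours < 4, not yet.
  Perry: 1 of 3 neighbours < 3, not yet.
Round 4 — no new panics; cascade stops.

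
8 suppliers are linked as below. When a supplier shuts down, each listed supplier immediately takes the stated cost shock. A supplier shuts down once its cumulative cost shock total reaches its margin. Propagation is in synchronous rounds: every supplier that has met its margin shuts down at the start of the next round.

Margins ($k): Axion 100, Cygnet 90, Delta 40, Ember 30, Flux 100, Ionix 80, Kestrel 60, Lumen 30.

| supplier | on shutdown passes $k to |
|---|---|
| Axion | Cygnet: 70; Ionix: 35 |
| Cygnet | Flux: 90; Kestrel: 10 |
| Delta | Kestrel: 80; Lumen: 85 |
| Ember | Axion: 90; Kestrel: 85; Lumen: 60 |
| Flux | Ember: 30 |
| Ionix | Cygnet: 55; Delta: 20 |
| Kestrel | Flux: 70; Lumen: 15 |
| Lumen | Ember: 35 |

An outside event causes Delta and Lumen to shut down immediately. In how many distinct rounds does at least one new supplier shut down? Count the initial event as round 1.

2

Round 1 — Delta, Lumen shut down (initial).
  Ember: +35 → 35 ≥ 30
  Kestrel: +80 → 80 ≥ 60
Round 2 — Ember, Kestrel shut down.
  Axion: +90 → 90 < 100
  Flux: +70 → 70 < 100
No further shutdowns.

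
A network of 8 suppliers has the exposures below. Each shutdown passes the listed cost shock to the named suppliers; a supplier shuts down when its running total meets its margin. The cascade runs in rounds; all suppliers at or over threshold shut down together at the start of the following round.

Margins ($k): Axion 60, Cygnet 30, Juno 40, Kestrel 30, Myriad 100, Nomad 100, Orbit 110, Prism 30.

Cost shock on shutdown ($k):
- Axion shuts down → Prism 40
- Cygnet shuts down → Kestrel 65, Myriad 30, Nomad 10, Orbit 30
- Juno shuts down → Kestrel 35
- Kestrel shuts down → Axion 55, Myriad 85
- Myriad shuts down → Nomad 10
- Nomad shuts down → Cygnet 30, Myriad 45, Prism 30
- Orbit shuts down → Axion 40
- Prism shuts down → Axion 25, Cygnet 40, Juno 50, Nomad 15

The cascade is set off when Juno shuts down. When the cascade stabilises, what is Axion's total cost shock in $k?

55

Round 1 — Juno shuts down (initial).
  Kestrel: +35 → 35 ≥ 30
Round 2 — Kestrel shuts down.
  Axion: +55 → 55 < 60
  Myriad: +85 → 85 < 100
No further shutdowns.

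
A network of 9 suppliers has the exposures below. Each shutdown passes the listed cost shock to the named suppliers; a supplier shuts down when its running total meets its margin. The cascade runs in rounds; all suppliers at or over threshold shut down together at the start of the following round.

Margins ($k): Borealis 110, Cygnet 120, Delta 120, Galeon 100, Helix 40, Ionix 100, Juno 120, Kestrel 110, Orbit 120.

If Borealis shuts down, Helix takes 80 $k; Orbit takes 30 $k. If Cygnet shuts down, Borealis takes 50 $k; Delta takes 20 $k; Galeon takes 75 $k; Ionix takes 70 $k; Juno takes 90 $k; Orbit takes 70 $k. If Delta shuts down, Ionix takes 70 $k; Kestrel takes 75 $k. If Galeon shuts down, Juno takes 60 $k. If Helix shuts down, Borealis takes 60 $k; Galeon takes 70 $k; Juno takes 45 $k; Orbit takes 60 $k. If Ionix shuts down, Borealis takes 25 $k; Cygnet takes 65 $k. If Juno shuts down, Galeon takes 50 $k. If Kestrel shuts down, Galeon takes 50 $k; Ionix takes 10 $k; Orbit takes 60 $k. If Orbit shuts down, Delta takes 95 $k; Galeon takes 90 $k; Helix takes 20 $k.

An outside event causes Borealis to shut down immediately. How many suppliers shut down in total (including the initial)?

2

Round 1 — Borealis shuts down (initial).
  Helix: +80 → 80 ≥ 40
  Orbit: +30 → 30 < 120
Round 2 — Helix shuts down.
  Galeon: +70 → 70 < 100
  Juno: +45 → 45 < 120
  Orbit: +60 → 90 < 120
No further shutdowns.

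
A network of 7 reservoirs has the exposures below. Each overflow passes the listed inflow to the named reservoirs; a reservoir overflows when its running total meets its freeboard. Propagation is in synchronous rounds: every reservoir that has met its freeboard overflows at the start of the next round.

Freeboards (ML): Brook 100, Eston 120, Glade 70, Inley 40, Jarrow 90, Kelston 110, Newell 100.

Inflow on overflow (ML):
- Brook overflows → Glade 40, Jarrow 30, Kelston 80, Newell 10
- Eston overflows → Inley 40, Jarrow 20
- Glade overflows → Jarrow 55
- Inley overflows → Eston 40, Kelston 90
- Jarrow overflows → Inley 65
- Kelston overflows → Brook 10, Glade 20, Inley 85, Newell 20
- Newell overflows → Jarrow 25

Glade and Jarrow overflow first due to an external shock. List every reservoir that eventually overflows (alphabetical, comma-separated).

Round 1 — Glade, Jarrow overflow (initial).
  Inley: +65 → 65 ≥ 40
Round 2 — Inley overflows.
  Eston: +40 → 40 < 120
  Kelston: +90 → 90 < 110
No further overflows.

Glade, Inley, Jarrow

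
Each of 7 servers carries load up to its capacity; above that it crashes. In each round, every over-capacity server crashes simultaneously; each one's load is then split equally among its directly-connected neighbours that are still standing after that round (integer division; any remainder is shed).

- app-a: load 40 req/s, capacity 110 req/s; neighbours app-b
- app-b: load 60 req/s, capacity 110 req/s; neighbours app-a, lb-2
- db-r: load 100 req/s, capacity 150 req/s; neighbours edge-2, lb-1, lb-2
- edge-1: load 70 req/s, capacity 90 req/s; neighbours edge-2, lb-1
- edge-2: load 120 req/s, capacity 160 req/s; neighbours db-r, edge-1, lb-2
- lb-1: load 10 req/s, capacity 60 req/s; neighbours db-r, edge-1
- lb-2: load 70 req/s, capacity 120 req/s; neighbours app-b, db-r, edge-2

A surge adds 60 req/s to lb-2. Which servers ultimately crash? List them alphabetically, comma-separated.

db-r, edge-1, edge-2, lb-1, lb-2

Round 1 — lb-2 at 130 > 120. lb-2 crashes.
  lb-2 sheds 130 req/s to app-b, db-r, edge-2: 43 each (1 lost).
    app-b: 60+43 = 103 ≤ 110
    db-r: 100+43 = 143 ≤ 150
    edge-2: 120+43 = 163 > 160
Round 2 — edge-2 crashes.
  edge-2 sheds 163 req/s to db-r, edge-1: 81 each (1 lost).
    db-r: 143+81 = 224 > 150
    edge-1: 70+81 = 151 > 90
Round 3 — db-r, edge-1 crash.
  db-r sheds 224 req/s to lb-1: 224 each.
    lb-1: 10+224 = 234 > 60
  edge-1 sheds 151 req/s to lb-1: 151 each.
    lb-1: 234+151 = 385 > 60
Round 4 — lb-1 crashes.
  lb-1 sheds 385 req/s: no online neighbours, lost.
No further crashes.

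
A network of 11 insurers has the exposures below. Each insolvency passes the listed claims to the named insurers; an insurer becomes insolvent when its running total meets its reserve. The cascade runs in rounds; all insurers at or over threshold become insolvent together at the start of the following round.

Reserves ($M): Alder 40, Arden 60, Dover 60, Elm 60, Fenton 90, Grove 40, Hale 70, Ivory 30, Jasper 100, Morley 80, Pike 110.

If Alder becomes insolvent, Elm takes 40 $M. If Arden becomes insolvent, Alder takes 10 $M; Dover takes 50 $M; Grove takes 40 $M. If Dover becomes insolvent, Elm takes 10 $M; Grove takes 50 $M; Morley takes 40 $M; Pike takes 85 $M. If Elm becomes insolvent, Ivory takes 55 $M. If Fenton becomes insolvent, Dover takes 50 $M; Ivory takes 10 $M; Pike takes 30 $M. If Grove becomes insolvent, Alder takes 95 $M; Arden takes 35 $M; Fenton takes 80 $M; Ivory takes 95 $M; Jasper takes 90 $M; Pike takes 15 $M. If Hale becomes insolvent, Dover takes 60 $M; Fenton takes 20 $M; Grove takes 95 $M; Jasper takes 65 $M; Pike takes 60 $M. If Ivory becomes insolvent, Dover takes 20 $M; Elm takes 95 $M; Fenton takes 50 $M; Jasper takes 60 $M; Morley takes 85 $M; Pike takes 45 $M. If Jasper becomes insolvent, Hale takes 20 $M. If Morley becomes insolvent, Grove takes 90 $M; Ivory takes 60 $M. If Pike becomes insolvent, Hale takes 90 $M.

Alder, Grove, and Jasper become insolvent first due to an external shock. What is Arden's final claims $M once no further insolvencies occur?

Round 1 — Alder, Grove, Jasper become insolvent (initial).
  Arden: +35 → 35 < 60
  Elm: +40 → 40 < 60
  Fenton: +80 → 80 < 90
  Hale: +20 → 20 < 70
  Ivory: +95 → 95 ≥ 30
  Pike: +15 → 15 < 110
Round 2 — Ivory becomes insolvent.
  Dover: +20 → 20 < 60
  Elm: +95 → 135 ≥ 60
  Fenton: +50 → 130 ≥ 90
  Morley: +85 → 85 ≥ 80
  Pike: +45 → 60 < 110
Round 3 — Elm, Fenton, Morley become insolvent.
  Dover: +50 → 70 ≥ 60
  Pike: +30 → 90 < 110
Round 4 — Dover becomes insolvent.
  Pike: +85 → 175 ≥ 110
Round 5 — Pike becomes insolvent.
  Hale: +90 → 110 ≥ 70
Round 6 — Hale becomes insolvent.
No further insolvencies.

35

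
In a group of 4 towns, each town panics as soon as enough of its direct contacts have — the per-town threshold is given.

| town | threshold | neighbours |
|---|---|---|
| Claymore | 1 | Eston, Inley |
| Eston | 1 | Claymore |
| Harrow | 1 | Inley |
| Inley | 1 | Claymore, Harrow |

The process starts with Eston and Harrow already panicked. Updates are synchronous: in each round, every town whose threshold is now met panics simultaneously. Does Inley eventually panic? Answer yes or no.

yes

Round 1 — Eston, Harrow panic (initial).
Round 2 — checking thresholds:
  Claymore: 1 of 2 neighbours ≥ 1, panics.
  Inley: 1 of 2 neighbours ≥ 1, panics.
Round 3 — no new panics; cascade stops.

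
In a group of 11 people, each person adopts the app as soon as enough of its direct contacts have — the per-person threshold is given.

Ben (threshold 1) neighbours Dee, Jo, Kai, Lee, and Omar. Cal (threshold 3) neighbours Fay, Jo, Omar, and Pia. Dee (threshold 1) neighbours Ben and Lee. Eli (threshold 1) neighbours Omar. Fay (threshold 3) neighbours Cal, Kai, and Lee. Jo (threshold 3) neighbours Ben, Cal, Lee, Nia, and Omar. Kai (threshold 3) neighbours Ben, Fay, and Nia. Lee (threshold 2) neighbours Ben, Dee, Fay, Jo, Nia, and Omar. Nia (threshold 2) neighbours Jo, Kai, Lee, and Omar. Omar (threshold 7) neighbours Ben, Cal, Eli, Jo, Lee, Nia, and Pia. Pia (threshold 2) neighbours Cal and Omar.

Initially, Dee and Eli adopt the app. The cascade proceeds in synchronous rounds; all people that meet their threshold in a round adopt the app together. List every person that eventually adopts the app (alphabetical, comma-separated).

Round 1 — Dee, Eli adopt the app (initial).
Round 2 — checking thresholds:
  Ben: 1 of 5 neighbours ≥ 1, adopts the app.
  Lee: 1 of 6 neighbours < 2, not yet.
  Omar: 1 of 7 neighbours < 7, not yet.
Round 3 — checking thresholds:
  Jo: 1 of 5 neighbours < 3, not yet.
  Kai: 1 of 3 neighbours < 3, not yet.
  Lee: 2 of 6 neighbours ≥ 2, adopts the app.
  Omar: 2 of 7 neighbours < 7, not yet.
Round 4 — no new adoptions; cascade stops.

Ben, Dee, Eli, Lee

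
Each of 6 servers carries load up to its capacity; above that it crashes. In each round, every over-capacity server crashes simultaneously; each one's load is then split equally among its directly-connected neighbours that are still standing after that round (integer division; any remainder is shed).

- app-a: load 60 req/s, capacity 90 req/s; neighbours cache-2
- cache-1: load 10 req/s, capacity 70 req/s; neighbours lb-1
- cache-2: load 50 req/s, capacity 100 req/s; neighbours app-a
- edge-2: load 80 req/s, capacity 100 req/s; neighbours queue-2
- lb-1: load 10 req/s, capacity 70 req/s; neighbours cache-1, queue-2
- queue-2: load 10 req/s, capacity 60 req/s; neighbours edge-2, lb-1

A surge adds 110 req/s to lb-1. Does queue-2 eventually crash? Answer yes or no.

Round 1 — lb-1 at 120 > 70. lb-1 crashes.
  lb-1 sheds 120 req/s to cache-1, queue-2: 60 each.
    cache-1: 10+60 = 70 ≤ 70
    queue-2: 10+60 = 70 > 60
Round 2 — queue-2 crashes.
  queue-2 sheds 70 req/s to edge-2: 70 each.
    edge-2: 80+70 = 150 > 100
Round 3 — edge-2 crashes.
  edge-2 sheds 150 req/s: no online neighbours, lost.
No further crashes.

yes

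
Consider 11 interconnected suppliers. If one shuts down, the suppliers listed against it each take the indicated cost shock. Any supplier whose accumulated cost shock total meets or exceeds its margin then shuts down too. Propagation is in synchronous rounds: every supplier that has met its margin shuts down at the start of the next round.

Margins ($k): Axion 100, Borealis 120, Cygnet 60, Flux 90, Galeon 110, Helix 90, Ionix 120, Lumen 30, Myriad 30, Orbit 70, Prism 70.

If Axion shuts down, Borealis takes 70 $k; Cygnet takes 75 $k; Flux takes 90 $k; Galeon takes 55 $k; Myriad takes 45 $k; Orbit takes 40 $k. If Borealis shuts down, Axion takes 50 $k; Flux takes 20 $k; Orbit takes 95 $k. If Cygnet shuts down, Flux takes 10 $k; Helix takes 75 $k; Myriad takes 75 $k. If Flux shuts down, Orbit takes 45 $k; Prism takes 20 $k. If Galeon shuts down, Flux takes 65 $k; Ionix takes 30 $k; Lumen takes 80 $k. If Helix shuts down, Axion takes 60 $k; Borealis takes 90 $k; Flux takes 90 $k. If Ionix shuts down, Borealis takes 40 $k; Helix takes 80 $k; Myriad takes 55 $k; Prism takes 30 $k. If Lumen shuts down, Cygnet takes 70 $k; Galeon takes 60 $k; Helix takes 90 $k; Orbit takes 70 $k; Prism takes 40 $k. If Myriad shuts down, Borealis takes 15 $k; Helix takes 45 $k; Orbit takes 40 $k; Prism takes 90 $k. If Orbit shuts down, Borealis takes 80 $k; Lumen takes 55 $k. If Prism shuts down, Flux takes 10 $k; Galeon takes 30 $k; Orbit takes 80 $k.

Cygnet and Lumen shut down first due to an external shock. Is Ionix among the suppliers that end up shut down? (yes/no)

no

Round 1 — Cygnet, Lumen shut down (initial).
  Flux: +10 → 10 < 90
  Galeon: +60 → 60 < 110
  Helix: +75+90 → 165 ≥ 90
  Myriad: +75 → 75 ≥ 30
  Orbit: +70 → 70 ≥ 70
  Prism: +40 → 40 < 70
Round 2 — Helix, Myriad, Orbit shut down.
  Axion: +60 → 60 < 100
  Borealis: +90+15+80 → 185 ≥ 120
  Flux: +90 → 100 ≥ 90
  Prism: +90 → 130 ≥ 70
Round 3 — Borealis, Flux, Prism shut down.
  Axion: +50 → 110 ≥ 100
  Galeon: +30 → 90 < 110
Round 4 — Axion shuts down.
  Galeon: +55 → 145 ≥ 110
Round 5 — Galeon shuts down.
  Ionix: +30 → 30 < 120
No further shutdowns.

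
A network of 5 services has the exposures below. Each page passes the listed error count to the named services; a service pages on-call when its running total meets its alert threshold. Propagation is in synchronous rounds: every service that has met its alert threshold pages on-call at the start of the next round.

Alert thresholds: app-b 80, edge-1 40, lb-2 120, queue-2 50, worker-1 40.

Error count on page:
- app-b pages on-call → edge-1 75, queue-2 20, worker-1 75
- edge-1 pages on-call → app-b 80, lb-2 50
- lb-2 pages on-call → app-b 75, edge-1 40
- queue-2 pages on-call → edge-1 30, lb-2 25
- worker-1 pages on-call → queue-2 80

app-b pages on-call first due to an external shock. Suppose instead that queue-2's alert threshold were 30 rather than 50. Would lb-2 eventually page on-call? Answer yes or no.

no

With queue-2's alert threshold at 30:
Round 1 — app-b pages on-call (initial).
  edge-1: +75 → 75 ≥ 40
  queue-2: +20 → 20 < 30
  worker-1: +75 → 75 ≥ 40
Round 2 — edge-1, worker-1 page on-call.
  lb-2: +50 → 50 < 120
  queue-2: +80 → 100 ≥ 30
Round 3 — queue-2 pages on-call.
  lb-2: +25 → 75 < 120
No further pages.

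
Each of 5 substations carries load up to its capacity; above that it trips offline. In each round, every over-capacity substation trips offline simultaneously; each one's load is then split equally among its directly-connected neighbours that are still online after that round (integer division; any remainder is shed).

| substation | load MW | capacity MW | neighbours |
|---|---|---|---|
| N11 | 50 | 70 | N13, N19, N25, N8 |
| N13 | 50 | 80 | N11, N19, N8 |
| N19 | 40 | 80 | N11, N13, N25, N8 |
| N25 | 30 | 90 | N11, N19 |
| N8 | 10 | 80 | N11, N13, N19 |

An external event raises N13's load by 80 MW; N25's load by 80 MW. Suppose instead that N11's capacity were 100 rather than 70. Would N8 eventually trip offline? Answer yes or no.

yes

With N11's capacity at 100:
Round 1 — N13 at 130 > 80; N25 at 110 > 90. N13, N25 trip offline.
  N13 sheds 130 MW to N11, N19, N8: 43 each (1 lost).
    N11: 50+43 = 93 ≤ 100
    N19: 40+43 = 83 > 80
    N8: 10+43 = 53 ≤ 80
  N25 sheds 110 MW to N11, N19: 55 each.
    N11: 93+55 = 148 > 100
    N19: 83+55 = 138 > 80
Round 2 — N11, N19 trip offline.
  N11 sheds 148 MW to N8: 148 each.
    N8: 53+148 = 201 > 80
  N19 sheds 138 MW to N8: 138 each.
    N8: 201+138 = 339 > 80
Round 3 — N8 trips offline.
  N8 sheds 339 MW: no online neighbours, lost.
No further trips.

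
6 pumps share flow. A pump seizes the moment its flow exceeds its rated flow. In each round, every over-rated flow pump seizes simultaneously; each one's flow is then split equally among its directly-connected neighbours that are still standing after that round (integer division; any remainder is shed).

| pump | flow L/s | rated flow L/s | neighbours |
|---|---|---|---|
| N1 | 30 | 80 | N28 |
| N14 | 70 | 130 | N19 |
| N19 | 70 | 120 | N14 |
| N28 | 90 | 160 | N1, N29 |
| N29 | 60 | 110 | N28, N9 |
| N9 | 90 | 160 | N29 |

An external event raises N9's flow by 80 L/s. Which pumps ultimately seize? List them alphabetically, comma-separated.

Round 1 — N9 at 170 > 160. N9 seizes.
  N9 sheds 170 L/s to N29: 170 each.
    N29: 60+170 = 230 > 110
Round 2 — N29 seizes.
  N29 sheds 230 L/s to N28: 230 each.
    N28: 90+230 = 320 > 160
Round 3 — N28 seizes.
  N28 sheds 320 L/s to N1: 320 each.
    N1: 30+320 = 350 > 80
Round 4 — N1 seizes.
  N1 sheds 350 L/s: no online neighbours, lost.
No further seizures.

N1, N28, N29, N9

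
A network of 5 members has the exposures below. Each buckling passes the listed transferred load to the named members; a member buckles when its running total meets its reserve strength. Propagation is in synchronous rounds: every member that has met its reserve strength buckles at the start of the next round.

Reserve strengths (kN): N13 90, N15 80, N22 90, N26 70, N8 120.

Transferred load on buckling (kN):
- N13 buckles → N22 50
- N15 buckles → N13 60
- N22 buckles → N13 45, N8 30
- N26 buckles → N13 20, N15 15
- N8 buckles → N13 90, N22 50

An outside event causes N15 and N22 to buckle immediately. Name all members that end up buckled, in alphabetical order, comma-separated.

Round 1 — N15, N22 buckle (initial).
  N13: +60+45 → 105 ≥ 90
  N8: +30 → 30 < 120
Round 2 — N13 buckles.
No further bucklings.

N13, N15, N22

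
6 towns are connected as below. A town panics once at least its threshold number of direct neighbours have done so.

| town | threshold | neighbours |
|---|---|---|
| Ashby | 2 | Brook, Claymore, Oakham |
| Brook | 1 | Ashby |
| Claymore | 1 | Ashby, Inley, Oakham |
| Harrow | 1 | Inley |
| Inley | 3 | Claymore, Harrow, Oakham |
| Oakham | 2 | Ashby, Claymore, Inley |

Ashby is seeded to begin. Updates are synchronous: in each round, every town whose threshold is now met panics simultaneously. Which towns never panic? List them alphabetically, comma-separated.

Harrow, Inley

Round 1 — Ashby panics (initial).
Round 2 — checking thresholds:
  Brook: 1 of 1 neighbours ≥ 1, panics.
  Claymore: 1 of 3 neighbours ≥ 1, panics.
  Oakham: 1 of 3 neighbours < 2, holds.
Round 3 — checking thresholds:
  Inley: 1 of 3 neighbours < 3, holds.
  Oakham: 2 of 3 neighbours ≥ 2, panics.
Round 4 — no new panics; cascade stops.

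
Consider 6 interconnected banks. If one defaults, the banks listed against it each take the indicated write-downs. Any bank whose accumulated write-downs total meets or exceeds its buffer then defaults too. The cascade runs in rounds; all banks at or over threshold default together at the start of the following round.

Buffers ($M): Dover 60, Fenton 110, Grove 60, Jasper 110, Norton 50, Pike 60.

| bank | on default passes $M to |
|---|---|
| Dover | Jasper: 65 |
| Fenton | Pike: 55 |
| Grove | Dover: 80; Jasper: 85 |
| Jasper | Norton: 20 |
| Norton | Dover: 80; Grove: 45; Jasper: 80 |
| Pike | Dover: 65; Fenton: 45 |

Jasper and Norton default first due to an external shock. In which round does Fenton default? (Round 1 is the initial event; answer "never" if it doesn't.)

never

Round 1 — Jasper, Norton default (initial).
  Dover: +80 → 80 ≥ 60
  Grove: +45 → 45 < 60
Round 2 — Dover defaults.
No further defaults.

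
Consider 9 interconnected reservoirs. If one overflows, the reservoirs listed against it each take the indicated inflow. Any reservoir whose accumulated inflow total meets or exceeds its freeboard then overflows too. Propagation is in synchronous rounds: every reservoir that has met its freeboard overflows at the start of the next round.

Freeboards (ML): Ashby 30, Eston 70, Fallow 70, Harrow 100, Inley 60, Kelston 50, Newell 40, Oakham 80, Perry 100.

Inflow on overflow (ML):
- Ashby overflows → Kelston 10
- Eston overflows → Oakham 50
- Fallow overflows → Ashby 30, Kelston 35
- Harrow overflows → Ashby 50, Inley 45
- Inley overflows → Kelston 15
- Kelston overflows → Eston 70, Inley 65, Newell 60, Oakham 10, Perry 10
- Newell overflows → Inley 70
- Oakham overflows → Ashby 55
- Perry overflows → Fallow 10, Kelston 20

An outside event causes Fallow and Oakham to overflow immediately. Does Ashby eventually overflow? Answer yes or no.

yes

Round 1 — Fallow, Oakham overflow (initial).
  Ashby: +30+55 → 85 ≥ 30
  Kelston: +35 → 35 < 50
Round 2 — Ashby overflows.
  Kelston: +10 → 45 < 50
No further overflows.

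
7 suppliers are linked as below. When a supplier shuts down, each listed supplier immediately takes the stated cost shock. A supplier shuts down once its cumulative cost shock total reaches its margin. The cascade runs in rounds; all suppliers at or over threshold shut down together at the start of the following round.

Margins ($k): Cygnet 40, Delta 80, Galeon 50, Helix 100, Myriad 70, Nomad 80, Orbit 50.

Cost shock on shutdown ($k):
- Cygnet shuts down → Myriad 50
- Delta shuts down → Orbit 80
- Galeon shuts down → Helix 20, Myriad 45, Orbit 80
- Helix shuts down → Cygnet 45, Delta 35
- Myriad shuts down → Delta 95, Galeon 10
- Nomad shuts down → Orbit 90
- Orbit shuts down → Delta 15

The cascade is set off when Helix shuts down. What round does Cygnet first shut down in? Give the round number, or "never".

2

Round 1 — Helix shuts down (initial).
  Cygnet: +45 → 45 ≥ 40
  Delta: +35 → 35 < 80
Round 2 — Cygnet shuts down.
  Myriad: +50 → 50 < 70
No further shutdowns.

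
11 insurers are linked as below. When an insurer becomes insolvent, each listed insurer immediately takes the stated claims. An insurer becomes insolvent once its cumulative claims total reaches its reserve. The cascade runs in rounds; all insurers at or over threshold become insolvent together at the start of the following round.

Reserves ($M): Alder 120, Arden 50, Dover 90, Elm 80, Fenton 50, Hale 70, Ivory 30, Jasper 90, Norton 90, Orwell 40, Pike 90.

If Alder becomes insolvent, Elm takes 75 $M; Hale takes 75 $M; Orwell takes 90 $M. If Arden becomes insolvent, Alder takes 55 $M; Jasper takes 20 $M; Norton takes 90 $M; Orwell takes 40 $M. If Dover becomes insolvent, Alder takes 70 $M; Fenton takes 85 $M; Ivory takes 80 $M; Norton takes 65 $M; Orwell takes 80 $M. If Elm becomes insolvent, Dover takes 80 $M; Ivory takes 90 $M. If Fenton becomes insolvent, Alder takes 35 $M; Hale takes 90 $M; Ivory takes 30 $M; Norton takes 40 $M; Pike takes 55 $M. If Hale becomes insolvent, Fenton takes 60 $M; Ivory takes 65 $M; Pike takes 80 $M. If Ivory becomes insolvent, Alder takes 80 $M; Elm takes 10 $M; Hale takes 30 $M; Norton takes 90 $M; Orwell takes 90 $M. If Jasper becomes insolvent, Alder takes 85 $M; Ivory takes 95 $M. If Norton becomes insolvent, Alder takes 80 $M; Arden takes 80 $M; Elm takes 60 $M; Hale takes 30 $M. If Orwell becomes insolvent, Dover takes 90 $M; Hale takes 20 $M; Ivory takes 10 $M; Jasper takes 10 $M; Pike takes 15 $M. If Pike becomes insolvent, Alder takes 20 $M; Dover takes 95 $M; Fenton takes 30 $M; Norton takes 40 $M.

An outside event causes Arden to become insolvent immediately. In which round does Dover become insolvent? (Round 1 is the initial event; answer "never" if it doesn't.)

3

Round 1 — Arden becomes insolvent (initial).
  Alder: +55 → 55 < 120
  Jasper: +20 → 20 < 90
  Norton: +90 → 90 ≥ 90
  Orwell: +40 → 40 ≥ 40
Round 2 — Norton, Orwell become insolvent.
  Alder: +80 → 135 ≥ 120
  Dover: +90 → 90 ≥ 90
  Elm: +60 → 60 < 80
  Hale: +30+20 → 50 < 70
  Ivory: +10 → 10 < 30
  Jasper: +10 → 30 < 90
  Pike: +15 → 15 < 90
Round 3 — Alder, Dover become insolvent.
  Elm: +75 → 135 ≥ 80
  Fenton: +85 → 85 ≥ 50
  Hale: +75 → 125 ≥ 70
  Ivory: +80 → 90 ≥ 30
Round 4 — Elm, Fenton, Hale, Ivory become insolvent.
  Pike: +55+80 → 150 ≥ 90
Round 5 — Pike becomes insolvent.
No further insolvencies.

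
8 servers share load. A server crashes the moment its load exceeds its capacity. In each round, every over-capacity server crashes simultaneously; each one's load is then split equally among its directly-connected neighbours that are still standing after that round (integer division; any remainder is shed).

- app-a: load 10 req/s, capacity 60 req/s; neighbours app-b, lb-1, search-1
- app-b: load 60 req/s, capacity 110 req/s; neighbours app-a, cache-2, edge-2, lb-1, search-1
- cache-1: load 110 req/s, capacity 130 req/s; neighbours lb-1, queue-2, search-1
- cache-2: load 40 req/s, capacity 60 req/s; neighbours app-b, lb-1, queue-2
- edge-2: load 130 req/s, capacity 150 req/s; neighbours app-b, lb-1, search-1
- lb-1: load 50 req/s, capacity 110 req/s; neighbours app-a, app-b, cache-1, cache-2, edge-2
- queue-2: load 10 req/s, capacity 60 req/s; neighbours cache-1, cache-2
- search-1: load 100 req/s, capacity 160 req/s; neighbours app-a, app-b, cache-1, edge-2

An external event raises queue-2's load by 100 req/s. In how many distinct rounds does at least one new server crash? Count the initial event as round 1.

Round 1 — queue-2 at 110 > 60. queue-2 crashes.
  queue-2 sheds 110 req/s to cache-1, cache-2: 55 each.
    cache-1: 110+55 = 165 > 130
    cache-2: 40+55 = 95 > 60
Round 2 — cache-1, cache-2 crash.
  cache-1 sheds 165 req/s to lb-1, search-1: 82 each (1 lost).
    lb-1: 50+82 = 132 > 110
    search-1: 100+82 = 182 > 160
  cache-2 sheds 95 req/s to app-b, lb-1: 47 each (1 lost).
    app-b: 60+47 = 107 ≤ 110
    lb-1: 132+47 = 179 > 110
Round 3 — lb-1, search-1 crash.
  lb-1 sheds 179 req/s to app-a, app-b, edge-2: 59 each (2 lost).
    app-a: 10+59 = 69 > 60
    app-b: 107+59 = 166 > 110
    edge-2: 130+59 = 189 > 150
  search-1 sheds 182 req/s to app-a, app-b, edge-2: 60 each (2 lost).
    app-a: 69+60 = 129 > 60
    app-b: 166+60 = 226 > 110
    edge-2: 189+60 = 249 > 150
Round 4 — app-a, app-b, edge-2 crash.
  app-a sheds 129 req/s: no online neighbours, lost.
  app-b sheds 226 req/s: no online neighbours, lost.
  edge-2 sheds 249 req/s: no online neighbours, lost.
No further crashes.

4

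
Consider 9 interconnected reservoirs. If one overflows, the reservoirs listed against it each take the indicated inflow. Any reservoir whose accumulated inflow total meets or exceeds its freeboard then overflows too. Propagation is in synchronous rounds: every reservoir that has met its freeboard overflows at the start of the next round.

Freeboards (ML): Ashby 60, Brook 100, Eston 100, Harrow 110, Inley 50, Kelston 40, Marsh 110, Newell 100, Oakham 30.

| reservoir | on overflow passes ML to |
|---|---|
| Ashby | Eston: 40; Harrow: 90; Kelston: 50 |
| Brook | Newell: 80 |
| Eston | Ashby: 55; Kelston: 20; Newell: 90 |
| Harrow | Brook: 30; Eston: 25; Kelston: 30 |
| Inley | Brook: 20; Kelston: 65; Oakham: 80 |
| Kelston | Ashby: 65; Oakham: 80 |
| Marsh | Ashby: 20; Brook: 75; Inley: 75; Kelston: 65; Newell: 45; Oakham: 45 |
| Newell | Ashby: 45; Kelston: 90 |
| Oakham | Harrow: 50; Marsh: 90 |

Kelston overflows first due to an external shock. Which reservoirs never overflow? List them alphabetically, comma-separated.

Round 1 — Kelston overflows (initial).
  Ashby: +65 → 65 ≥ 60
  Oakham: +80 → 80 ≥ 30
Round 2 — Ashby, Oakham overflow.
  Eston: +40 → 40 < 100
  Harrow: +90+50 → 140 ≥ 110
  Marsh: +90 → 90 < 110
Round 3 — Harrow overflows.
  Brook: +30 → 30 < 100
  Eston: +25 → 65 < 100
No further overflows.

Brook, Eston, Inley, Marsh, Newell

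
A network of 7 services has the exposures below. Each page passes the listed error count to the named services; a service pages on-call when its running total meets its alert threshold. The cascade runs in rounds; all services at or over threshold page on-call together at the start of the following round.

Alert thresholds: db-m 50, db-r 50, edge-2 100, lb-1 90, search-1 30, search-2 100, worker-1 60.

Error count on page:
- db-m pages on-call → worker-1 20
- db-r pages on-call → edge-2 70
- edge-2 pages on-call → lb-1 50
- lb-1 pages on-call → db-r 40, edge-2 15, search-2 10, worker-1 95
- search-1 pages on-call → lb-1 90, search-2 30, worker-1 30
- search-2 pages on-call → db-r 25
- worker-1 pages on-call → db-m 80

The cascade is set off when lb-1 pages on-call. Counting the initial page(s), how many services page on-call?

Round 1 — lb-1 pages on-call (initial).
  db-r: +40 → 40 < 50
  edge-2: +15 → 15 < 100
  search-2: +10 → 10 < 100
  worker-1: +95 → 95 ≥ 60
Round 2 — worker-1 pages on-call.
  db-m: +80 → 80 ≥ 50
Round 3 — db-m pages on-call.
No further pages.

3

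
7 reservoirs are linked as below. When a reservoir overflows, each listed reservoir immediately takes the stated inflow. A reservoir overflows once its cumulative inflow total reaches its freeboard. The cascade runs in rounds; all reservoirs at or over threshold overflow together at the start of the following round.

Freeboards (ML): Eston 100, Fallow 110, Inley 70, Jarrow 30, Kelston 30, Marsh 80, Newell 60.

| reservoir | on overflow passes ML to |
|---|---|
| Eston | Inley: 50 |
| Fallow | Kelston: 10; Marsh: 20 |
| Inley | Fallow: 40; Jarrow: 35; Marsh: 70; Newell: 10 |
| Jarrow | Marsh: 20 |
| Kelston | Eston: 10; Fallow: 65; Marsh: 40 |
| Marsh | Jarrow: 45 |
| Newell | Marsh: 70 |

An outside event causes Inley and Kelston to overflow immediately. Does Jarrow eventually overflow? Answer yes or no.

Round 1 — Inley, Kelston overflow (initial).
  Eston: +10 → 10 < 100
  Fallow: +40+65 → 105 < 110
  Jarrow: +35 → 35 ≥ 30
  Marsh: +70+40 → 110 ≥ 80
  Newell: +10 → 10 < 60
Round 2 — Jarrow, Marsh overflow.
No further overflows.

yes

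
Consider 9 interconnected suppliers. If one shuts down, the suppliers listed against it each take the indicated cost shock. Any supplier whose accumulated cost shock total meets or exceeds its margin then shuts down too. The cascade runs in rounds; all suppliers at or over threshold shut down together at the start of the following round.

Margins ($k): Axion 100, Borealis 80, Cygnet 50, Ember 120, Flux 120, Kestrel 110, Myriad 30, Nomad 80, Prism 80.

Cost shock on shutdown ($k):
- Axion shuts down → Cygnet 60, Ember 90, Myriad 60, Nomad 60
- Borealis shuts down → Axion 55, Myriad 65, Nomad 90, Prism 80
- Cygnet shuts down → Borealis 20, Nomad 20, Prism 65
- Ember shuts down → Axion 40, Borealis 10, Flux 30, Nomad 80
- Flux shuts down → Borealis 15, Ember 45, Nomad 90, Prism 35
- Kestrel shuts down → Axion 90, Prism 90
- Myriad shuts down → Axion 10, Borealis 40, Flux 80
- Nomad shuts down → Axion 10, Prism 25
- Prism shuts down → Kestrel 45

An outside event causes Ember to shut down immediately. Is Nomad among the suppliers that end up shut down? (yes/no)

Round 1 — Ember shuts down (initial).
  Axion: +40 → 40 < 100
  Borealis: +10 → 10 < 80
  Flux: +30 → 30 < 120
  Nomad: +80 → 80 ≥ 80
Round 2 — Nomad shuts down.
  Axion: +10 → 50 < 100
  Prism: +25 → 25 < 80
No further shutdowns.

yes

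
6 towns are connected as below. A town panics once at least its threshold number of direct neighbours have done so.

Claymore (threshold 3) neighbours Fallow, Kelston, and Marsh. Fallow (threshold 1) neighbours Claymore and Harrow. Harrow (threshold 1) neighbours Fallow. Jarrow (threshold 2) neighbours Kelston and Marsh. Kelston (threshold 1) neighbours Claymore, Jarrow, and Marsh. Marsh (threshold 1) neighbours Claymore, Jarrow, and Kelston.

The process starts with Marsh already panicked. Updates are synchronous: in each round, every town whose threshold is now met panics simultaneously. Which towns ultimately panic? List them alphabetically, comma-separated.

Jarrow, Kelston, Marsh

Round 1 — Marsh panics (initial).
Round 2 — checking thresholds:
  Claymore: 1 of 3 neighbours < 3, not yet.
  Jarrow: 1 of 2 neighbours < 2, not yet.
  Kelston: 1 of 3 neighbours ≥ 1, panics.
Round 3 — checking thresholds:
  Claymore: 2 of 3 neighbours < 3, not yet.
  Jarrow: 2 of 2 neighbours ≥ 2, panics.
Round 4 — no new panics; cascade stops.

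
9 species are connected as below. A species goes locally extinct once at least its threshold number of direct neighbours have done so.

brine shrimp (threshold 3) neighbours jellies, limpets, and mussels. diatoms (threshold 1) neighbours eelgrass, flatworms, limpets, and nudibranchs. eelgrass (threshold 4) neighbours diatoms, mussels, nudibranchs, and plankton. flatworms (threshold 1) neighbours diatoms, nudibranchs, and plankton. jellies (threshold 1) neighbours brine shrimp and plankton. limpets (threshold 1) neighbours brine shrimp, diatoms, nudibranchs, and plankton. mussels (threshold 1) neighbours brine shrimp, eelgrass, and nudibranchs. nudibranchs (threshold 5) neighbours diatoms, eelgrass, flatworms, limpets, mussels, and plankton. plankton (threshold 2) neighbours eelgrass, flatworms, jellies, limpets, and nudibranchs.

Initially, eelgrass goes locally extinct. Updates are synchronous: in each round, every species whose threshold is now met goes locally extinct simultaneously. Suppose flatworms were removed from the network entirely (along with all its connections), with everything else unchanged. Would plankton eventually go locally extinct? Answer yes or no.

With flatworms removed:
Round 1 — eelgrass goes locally extinct (initial).
Round 2 — checking thresholds:
  diatoms: 1 of 3 neighbours ≥ 1, goes locally extinct.
  mussels: 1 of 3 neighbours ≥ 1, goes locally extinct.
  nudibranchs: 1 of 5 neighbours < 5, holds.
  plankton: 1 of 4 neighbours < 2, holds.
Round 3 — checking thresholds:
  brine shrimp: 1 of 3 neighbours < 3, holds.
  limpets: 1 of 4 neighbours ≥ 1, goes locally extinct.
  nudibranchs: 3 of 5 neighbours < 5, holds.
  plankton: 1 of 4 neighbours < 2, holds.
Round 4 — checking thresholds:
  brine shrimp: 2 of 3 neighbours < 3, holds.
  nudibranchs: 4 of 5 neighbours < 5, holds.
  plankton: 2 of 4 neighbours ≥ 2, goes locally extinct.
Round 5 — checking thresholds:
  brine shrimp: 2 of 3 neighbours < 3, holds.
  jellies: 1 of 2 neighbours ≥ 1, goes locally extinct.
  nudibranchs: 5 of 5 neighbours ≥ 5, goes locally extinct.
Round 6 — checking thresholds:
  brine shrimp: 3 of 3 neighbours ≥ 3, goes locally extinct.
Round 7 — no new extinctions; cascade stops.

yes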